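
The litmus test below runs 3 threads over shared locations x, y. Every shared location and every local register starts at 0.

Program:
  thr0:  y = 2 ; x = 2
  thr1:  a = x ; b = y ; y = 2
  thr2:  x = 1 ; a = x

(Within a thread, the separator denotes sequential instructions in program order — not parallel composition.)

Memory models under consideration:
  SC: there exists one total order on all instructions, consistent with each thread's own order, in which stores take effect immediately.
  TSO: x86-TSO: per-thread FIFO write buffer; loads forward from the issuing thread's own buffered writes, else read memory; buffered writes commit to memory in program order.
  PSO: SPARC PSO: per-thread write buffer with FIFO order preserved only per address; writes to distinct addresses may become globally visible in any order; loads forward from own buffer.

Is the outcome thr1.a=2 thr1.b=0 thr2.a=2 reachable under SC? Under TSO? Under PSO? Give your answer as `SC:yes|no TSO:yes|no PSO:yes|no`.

outcome vector order: (thr1.a,thr1.b,thr2.a)
SC: 10 outcomes — {(0,0,1) (0,0,2) (0,2,1) (0,2,2) (1,0,1) (1,0,2) (1,2,1) (1,2,2) (2,2,1) (2,2,2)}
TSO: 10 outcomes — {(0,0,1) (0,0,2) (0,2,1) (0,2,2) (1,0,1) (1,0,2) (1,2,1) (1,2,2) (2,2,1) (2,2,2)}
PSO: 12 outcomes — {(0,0,1) (0,0,2) (0,2,1) (0,2,2) (1,0,1) (1,0,2) (1,2,1) (1,2,2) (2,0,1) (2,0,2) (2,2,1) (2,2,2)}
target (2,0,2) ∈ {PSO}

SC:no TSO:no PSO:yes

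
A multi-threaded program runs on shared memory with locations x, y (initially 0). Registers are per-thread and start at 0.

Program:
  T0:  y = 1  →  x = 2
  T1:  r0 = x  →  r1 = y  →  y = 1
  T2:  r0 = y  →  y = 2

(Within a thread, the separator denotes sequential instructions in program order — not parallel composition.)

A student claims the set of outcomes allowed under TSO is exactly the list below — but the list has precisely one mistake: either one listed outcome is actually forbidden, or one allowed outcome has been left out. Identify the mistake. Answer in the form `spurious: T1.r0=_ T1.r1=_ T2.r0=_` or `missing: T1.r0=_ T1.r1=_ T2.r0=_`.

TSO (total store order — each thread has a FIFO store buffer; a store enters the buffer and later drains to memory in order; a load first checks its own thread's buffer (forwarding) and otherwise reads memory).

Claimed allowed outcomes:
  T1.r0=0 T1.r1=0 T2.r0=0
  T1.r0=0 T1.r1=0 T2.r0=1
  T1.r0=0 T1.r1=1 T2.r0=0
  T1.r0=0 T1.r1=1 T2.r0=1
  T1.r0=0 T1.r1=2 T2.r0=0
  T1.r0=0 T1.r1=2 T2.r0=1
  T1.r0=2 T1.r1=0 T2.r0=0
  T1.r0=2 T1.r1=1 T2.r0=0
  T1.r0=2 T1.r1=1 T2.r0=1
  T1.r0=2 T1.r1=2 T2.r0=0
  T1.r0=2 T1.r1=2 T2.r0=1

outcome vector order: (T1.r0,T1.r1,T2.r0)
[TSO] allowed = {0/0/0, 0/0/1, 0/1/0, 0/1/1, 0/2/0, 0/2/1, 2/1/0, 2/1/1, 2/2/0, 2/2/1}
claimed∖TSO = {2/0/0}

spurious: T1.r0=2 T1.r1=0 T2.r0=0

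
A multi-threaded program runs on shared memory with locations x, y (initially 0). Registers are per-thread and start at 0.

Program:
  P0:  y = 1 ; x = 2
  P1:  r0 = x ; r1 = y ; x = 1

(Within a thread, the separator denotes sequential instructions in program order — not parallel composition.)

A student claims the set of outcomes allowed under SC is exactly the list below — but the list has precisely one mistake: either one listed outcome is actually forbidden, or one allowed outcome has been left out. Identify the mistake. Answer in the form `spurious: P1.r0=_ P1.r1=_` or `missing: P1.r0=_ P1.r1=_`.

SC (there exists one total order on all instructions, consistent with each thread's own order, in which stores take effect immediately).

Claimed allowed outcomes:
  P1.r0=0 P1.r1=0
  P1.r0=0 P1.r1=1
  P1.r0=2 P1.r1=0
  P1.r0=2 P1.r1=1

spurious: P1.r0=2 P1.r1=0

outcome vector order: (P1.r0,P1.r1)
[SC] allowed = {(0,0); (0,1); (2,1)}
claimed∖SC = {(2,0)}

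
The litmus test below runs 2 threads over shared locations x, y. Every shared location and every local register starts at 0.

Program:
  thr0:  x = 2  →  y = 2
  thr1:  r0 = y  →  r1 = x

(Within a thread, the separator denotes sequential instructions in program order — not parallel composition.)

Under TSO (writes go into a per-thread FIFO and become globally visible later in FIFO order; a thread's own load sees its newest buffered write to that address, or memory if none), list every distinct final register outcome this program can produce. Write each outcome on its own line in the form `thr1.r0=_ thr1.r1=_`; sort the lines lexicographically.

thr1.r0=0 thr1.r1=0
thr1.r0=0 thr1.r1=2
thr1.r0=2 thr1.r1=2

outcome vector order: (thr1.r0,thr1.r1)
|TSO outcomes| = 3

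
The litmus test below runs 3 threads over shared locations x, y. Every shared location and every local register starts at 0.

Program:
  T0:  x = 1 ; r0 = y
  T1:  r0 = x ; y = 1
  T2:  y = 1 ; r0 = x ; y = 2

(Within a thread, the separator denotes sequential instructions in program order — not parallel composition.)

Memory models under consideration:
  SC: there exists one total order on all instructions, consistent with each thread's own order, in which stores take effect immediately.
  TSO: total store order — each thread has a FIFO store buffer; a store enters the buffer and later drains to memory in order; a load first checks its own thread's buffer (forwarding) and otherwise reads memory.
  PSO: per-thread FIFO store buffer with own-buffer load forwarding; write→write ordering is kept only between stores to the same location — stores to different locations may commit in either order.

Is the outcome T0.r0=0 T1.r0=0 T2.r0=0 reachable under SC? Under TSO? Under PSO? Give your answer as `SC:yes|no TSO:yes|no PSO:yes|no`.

SC:no TSO:yes PSO:yes

outcome vector order: (T0.r0,T1.r0,T2.r0)
under SC → 001, 011, 100, 101, 110, 111, 200, 201, 210, 211
under TSO → 000, 001, 010, 011, 100, 101, 110, 111, 200, 201, 210, 211
under PSO → 000, 001, 010, 011, 100, 101, 110, 111, 200, 201, 210, 211
target 000 ∈ {TSO,PSO}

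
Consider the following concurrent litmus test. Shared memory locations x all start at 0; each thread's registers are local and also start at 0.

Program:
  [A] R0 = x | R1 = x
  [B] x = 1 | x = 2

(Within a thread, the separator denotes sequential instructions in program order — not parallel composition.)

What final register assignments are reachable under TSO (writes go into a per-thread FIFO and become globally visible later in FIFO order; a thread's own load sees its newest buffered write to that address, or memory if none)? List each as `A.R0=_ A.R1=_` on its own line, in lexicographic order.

A.R0=0 A.R1=0
A.R0=0 A.R1=1
A.R0=0 A.R1=2
A.R0=1 A.R1=1
A.R0=1 A.R1=2
A.R0=2 A.R1=2

outcome vector order: (A.R0,A.R1)
|TSO outcomes| = 6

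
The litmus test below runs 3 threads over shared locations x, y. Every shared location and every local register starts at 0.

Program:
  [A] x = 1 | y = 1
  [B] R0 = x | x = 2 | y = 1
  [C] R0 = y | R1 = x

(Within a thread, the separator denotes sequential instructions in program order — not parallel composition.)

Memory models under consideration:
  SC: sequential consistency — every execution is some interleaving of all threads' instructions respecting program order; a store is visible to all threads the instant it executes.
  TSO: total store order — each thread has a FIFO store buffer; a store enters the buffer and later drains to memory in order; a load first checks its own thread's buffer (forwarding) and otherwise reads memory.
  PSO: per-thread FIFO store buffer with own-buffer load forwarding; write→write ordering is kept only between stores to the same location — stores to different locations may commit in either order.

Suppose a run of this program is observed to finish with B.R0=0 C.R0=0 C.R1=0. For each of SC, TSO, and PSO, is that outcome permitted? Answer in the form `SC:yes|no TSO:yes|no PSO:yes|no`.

outcome vector order: (B.R0,C.R0,C.R1)
[SC] allowed = {0/0/0, 0/0/1, 0/0/2, 0/1/1, 0/1/2, 1/0/0, 1/0/1, 1/0/2, 1/1/1, 1/1/2}
[TSO] allowed = {0/0/0, 0/0/1, 0/0/2, 0/1/1, 0/1/2, 1/0/0, 1/0/1, 1/0/2, 1/1/1, 1/1/2}
[PSO] allowed = {0/0/0, 0/0/1, 0/0/2, 0/1/0, 0/1/1, 0/1/2, 1/0/0, 1/0/1, 1/0/2, 1/1/0, 1/1/1, 1/1/2}
target 0/0/0 ∈ {SC,TSO,PSO}

SC:yes TSO:yes PSO:yes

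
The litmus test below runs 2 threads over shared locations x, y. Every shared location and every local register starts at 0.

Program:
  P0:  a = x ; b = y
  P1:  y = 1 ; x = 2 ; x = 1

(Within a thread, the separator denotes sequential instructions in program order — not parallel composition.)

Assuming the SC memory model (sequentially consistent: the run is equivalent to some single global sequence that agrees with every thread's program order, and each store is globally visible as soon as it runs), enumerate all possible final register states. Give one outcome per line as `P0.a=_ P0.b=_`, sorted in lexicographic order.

P0.a=0 P0.b=0
P0.a=0 P0.b=1
P0.a=1 P0.b=1
P0.a=2 P0.b=1

outcome vector order: (P0.a,P0.b)
|SC outcomes| = 4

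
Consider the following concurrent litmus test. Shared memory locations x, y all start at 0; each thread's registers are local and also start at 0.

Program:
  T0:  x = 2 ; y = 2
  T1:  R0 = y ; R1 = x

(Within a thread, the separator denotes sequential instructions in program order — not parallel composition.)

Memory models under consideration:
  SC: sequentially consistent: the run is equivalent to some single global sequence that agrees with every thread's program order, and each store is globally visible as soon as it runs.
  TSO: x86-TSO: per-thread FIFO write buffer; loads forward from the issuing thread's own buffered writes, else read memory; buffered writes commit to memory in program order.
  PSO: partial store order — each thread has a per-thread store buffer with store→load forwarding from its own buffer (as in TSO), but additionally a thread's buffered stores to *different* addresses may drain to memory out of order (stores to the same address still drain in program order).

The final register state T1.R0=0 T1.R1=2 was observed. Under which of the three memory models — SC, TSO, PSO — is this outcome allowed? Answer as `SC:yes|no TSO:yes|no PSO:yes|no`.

SC:yes TSO:yes PSO:yes

outcome vector order: (T1.R0,T1.R1)
SC: 3 outcomes — {0/0 0/2 2/2}
TSO: 3 outcomes — {0/0 0/2 2/2}
PSO: 4 outcomes — {0/0 0/2 2/0 2/2}
target 0/2 ∈ {SC,TSO,PSO}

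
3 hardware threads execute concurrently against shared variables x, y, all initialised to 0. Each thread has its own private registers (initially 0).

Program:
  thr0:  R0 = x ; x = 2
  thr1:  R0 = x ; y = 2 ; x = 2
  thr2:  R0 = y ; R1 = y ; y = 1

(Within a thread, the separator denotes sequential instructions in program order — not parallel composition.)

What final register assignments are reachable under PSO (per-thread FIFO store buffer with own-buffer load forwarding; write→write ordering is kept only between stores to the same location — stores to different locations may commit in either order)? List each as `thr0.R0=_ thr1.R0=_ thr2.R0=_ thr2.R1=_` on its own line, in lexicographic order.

outcome vector order: (thr0.R0,thr1.R0,thr2.R0,thr2.R1)
|PSO outcomes| = 9

thr0.R0=0 thr1.R0=0 thr2.R0=0 thr2.R1=0
thr0.R0=0 thr1.R0=0 thr2.R0=0 thr2.R1=2
thr0.R0=0 thr1.R0=0 thr2.R0=2 thr2.R1=2
thr0.R0=0 thr1.R0=2 thr2.R0=0 thr2.R1=0
thr0.R0=0 thr1.R0=2 thr2.R0=0 thr2.R1=2
thr0.R0=0 thr1.R0=2 thr2.R0=2 thr2.R1=2
thr0.R0=2 thr1.R0=0 thr2.R0=0 thr2.R1=0
thr0.R0=2 thr1.R0=0 thr2.R0=0 thr2.R1=2
thr0.R0=2 thr1.R0=0 thr2.R0=2 thr2.R1=2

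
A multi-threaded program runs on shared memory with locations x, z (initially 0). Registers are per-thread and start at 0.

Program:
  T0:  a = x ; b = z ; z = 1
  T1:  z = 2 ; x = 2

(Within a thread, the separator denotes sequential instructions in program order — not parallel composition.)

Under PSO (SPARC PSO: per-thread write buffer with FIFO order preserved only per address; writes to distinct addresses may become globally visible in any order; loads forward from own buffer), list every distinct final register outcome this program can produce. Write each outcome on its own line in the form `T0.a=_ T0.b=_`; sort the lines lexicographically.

T0.a=0 T0.b=0
T0.a=0 T0.b=2
T0.a=2 T0.b=0
T0.a=2 T0.b=2

outcome vector order: (T0.a,T0.b)
|PSO outcomes| = 4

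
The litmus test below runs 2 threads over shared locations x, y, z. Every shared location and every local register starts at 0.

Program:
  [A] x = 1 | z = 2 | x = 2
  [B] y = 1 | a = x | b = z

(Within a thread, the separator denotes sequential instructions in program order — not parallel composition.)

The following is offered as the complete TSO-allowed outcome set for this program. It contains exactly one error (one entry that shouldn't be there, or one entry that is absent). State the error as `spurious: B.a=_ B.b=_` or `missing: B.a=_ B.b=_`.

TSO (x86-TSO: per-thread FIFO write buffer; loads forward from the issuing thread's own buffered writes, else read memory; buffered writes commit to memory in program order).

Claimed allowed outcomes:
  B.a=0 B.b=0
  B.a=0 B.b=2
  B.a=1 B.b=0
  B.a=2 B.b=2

outcome vector order: (B.a,B.b)
TSO (5): 0/0, 0/2, 1/0, 1/2, 2/2
TSO∖claimed = {1/2}

missing: B.a=1 B.b=2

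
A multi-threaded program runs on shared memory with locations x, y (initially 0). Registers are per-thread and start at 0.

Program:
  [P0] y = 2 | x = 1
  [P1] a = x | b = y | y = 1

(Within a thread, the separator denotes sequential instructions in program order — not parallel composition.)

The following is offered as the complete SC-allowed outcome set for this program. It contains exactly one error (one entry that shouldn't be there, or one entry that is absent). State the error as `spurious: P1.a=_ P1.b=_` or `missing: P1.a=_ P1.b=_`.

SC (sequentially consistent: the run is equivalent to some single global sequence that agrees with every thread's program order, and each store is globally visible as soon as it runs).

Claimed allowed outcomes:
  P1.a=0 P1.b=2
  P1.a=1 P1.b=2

outcome vector order: (P1.a,P1.b)
[SC] allowed = {0/0, 0/2, 1/2}
SC∖claimed = {0/0}

missing: P1.a=0 P1.b=0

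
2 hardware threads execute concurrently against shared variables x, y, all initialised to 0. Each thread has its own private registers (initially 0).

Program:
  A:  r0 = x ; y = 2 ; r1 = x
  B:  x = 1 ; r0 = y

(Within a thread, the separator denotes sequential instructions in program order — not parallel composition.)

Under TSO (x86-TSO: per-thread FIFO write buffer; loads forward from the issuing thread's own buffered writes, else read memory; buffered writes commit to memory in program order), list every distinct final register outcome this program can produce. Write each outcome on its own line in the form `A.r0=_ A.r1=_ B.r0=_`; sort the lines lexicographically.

A.r0=0 A.r1=0 B.r0=0
A.r0=0 A.r1=0 B.r0=2
A.r0=0 A.r1=1 B.r0=0
A.r0=0 A.r1=1 B.r0=2
A.r0=1 A.r1=1 B.r0=0
A.r0=1 A.r1=1 B.r0=2

outcome vector order: (A.r0,A.r1,B.r0)
|TSO outcomes| = 6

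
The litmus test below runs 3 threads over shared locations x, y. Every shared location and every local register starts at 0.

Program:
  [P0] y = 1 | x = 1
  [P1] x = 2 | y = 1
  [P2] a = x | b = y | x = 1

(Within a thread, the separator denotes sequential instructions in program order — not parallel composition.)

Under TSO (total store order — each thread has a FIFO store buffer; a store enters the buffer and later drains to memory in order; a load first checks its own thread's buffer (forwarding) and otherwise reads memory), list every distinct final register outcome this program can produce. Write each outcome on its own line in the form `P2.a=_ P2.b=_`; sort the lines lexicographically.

P2.a=0 P2.b=0
P2.a=0 P2.b=1
P2.a=1 P2.b=1
P2.a=2 P2.b=0
P2.a=2 P2.b=1

outcome vector order: (P2.a,P2.b)
|TSO outcomes| = 5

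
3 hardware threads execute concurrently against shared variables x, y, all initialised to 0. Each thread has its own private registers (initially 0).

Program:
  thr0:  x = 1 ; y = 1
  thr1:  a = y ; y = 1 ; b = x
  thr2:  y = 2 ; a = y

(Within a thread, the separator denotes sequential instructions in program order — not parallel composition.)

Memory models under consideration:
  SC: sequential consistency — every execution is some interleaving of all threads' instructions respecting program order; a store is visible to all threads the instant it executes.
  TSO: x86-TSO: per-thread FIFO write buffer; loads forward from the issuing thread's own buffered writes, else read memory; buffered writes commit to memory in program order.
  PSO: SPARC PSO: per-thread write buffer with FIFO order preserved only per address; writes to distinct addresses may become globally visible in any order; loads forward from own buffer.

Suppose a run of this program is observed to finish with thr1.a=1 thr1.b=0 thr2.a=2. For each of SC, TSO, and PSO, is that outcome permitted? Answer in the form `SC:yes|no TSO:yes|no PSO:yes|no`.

SC:no TSO:no PSO:yes

outcome vector order: (thr1.a,thr1.b,thr2.a)
SC (10): 001, 002, 011, 012, 111, 112, 201, 202, 211, 212
TSO (10): 001, 002, 011, 012, 111, 112, 201, 202, 211, 212
PSO (12): 001, 002, 011, 012, 101, 102, 111, 112, 201, 202, 211, 212
target 102 ∈ {PSO}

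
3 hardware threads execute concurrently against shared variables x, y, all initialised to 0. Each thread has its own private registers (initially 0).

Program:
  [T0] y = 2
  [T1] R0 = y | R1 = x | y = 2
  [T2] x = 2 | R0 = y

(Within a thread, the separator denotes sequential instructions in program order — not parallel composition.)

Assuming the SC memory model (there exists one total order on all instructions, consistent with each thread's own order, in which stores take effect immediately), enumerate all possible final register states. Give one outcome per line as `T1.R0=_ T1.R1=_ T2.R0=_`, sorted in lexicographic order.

T1.R0=0 T1.R1=0 T2.R0=0
T1.R0=0 T1.R1=0 T2.R0=2
T1.R0=0 T1.R1=2 T2.R0=0
T1.R0=0 T1.R1=2 T2.R0=2
T1.R0=2 T1.R1=0 T2.R0=2
T1.R0=2 T1.R1=2 T2.R0=0
T1.R0=2 T1.R1=2 T2.R0=2

outcome vector order: (T1.R0,T1.R1,T2.R0)
|SC outcomes| = 7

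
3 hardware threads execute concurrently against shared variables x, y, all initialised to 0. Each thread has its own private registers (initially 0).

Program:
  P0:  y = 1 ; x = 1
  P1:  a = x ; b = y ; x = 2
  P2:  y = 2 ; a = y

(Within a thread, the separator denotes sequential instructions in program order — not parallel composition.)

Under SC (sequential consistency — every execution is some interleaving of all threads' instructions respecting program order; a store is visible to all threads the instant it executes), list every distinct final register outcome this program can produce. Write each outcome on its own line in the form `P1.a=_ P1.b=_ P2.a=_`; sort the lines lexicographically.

P1.a=0 P1.b=0 P2.a=1
P1.a=0 P1.b=0 P2.a=2
P1.a=0 P1.b=1 P2.a=1
P1.a=0 P1.b=1 P2.a=2
P1.a=0 P1.b=2 P2.a=1
P1.a=0 P1.b=2 P2.a=2
P1.a=1 P1.b=1 P2.a=1
P1.a=1 P1.b=1 P2.a=2
P1.a=1 P1.b=2 P2.a=2

outcome vector order: (P1.a,P1.b,P2.a)
|SC outcomes| = 9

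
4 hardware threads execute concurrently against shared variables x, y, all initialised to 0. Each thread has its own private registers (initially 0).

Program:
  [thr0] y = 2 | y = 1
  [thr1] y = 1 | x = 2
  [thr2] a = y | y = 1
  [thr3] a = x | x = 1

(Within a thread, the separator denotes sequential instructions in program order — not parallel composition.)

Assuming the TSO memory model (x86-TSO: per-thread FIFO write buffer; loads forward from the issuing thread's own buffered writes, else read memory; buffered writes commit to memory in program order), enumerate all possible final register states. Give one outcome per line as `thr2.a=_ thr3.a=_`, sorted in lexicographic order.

outcome vector order: (thr2.a,thr3.a)
|TSO outcomes| = 6

thr2.a=0 thr3.a=0
thr2.a=0 thr3.a=2
thr2.a=1 thr3.a=0
thr2.a=1 thr3.a=2
thr2.a=2 thr3.a=0
thr2.a=2 thr3.a=2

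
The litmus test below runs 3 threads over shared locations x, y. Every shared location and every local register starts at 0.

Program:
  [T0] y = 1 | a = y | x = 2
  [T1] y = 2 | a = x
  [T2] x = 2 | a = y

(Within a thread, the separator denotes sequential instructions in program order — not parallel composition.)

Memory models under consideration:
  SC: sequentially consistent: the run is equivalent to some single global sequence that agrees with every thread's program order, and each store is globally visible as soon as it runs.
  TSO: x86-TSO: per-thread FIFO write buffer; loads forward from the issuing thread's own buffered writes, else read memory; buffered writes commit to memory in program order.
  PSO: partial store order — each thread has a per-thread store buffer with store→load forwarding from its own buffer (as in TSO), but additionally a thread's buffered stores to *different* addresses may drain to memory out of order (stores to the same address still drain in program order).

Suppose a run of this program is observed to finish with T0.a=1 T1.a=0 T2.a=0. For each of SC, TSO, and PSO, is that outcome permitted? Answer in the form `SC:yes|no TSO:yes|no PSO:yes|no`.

SC:no TSO:yes PSO:yes

outcome vector order: (T0.a,T1.a,T2.a)
SC (9): 101, 102, 120, 121, 122, 202, 220, 221, 222
TSO (12): 100, 101, 102, 120, 121, 122, 200, 201, 202, 220, 221, 222
PSO (12): 100, 101, 102, 120, 121, 122, 200, 201, 202, 220, 221, 222
target 100 ∈ {TSO,PSO}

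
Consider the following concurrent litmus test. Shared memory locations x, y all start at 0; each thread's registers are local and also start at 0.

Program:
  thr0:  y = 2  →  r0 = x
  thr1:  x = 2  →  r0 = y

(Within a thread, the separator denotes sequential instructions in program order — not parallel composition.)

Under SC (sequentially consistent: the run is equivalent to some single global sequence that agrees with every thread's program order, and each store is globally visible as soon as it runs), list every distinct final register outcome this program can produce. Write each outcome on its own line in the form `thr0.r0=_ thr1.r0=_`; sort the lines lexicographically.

thr0.r0=0 thr1.r0=2
thr0.r0=2 thr1.r0=0
thr0.r0=2 thr1.r0=2

outcome vector order: (thr0.r0,thr1.r0)
|SC outcomes| = 3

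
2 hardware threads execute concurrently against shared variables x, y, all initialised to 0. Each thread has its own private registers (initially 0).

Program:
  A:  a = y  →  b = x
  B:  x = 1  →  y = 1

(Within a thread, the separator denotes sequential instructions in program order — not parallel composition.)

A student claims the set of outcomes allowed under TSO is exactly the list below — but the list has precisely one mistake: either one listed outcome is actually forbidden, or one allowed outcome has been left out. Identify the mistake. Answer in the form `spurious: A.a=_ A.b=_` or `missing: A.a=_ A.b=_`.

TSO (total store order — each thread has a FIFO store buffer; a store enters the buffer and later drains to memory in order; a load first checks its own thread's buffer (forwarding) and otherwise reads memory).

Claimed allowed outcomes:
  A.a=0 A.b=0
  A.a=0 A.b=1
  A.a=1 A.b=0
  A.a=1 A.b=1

spurious: A.a=1 A.b=0

outcome vector order: (A.a,A.b)
TSO (3): <0 0> <0 1> <1 1>
claimed∖TSO = {<1 0>}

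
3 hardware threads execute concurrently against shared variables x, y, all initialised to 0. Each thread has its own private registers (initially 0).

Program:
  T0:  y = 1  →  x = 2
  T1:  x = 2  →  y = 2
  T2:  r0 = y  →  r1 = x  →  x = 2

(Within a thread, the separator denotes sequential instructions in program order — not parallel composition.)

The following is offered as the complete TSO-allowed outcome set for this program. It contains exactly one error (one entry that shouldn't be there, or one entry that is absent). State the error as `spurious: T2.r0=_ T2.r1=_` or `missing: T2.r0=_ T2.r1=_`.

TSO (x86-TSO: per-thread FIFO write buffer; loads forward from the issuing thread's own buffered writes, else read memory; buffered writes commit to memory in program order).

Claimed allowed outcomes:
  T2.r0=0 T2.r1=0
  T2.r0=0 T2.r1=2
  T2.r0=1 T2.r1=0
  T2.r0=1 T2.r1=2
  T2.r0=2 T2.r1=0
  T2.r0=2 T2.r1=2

spurious: T2.r0=2 T2.r1=0

outcome vector order: (T2.r0,T2.r1)
TSO (5): (0,0); (0,2); (1,0); (1,2); (2,2)
claimed∖TSO = {(2,0)}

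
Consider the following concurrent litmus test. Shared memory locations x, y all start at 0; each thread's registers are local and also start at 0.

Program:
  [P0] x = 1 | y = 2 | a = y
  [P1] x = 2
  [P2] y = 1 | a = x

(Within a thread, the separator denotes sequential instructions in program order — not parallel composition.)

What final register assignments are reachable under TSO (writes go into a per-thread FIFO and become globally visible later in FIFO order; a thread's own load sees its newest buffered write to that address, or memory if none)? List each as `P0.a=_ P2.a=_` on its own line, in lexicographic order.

P0.a=1 P2.a=0
P0.a=1 P2.a=1
P0.a=1 P2.a=2
P0.a=2 P2.a=0
P0.a=2 P2.a=1
P0.a=2 P2.a=2

outcome vector order: (P0.a,P2.a)
|TSO outcomes| = 6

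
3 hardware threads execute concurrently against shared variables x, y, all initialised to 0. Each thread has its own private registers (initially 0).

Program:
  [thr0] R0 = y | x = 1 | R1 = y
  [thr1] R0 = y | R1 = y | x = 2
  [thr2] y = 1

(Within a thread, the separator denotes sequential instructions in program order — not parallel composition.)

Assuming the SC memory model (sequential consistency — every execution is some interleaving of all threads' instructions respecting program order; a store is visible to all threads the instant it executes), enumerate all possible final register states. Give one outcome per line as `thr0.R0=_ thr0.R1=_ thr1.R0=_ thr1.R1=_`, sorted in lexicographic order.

thr0.R0=0 thr0.R1=0 thr1.R0=0 thr1.R1=0
thr0.R0=0 thr0.R1=0 thr1.R0=0 thr1.R1=1
thr0.R0=0 thr0.R1=0 thr1.R0=1 thr1.R1=1
thr0.R0=0 thr0.R1=1 thr1.R0=0 thr1.R1=0
thr0.R0=0 thr0.R1=1 thr1.R0=0 thr1.R1=1
thr0.R0=0 thr0.R1=1 thr1.R0=1 thr1.R1=1
thr0.R0=1 thr0.R1=1 thr1.R0=0 thr1.R1=0
thr0.R0=1 thr0.R1=1 thr1.R0=0 thr1.R1=1
thr0.R0=1 thr0.R1=1 thr1.R0=1 thr1.R1=1

outcome vector order: (thr0.R0,thr0.R1,thr1.R0,thr1.R1)
|SC outcomes| = 9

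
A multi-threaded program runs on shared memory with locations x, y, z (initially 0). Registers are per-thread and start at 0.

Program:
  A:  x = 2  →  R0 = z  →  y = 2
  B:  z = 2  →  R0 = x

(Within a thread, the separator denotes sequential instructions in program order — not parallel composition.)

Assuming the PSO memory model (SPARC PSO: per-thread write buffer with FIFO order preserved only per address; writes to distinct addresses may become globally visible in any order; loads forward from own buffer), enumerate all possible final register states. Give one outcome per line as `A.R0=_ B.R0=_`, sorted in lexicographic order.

outcome vector order: (A.R0,B.R0)
|PSO outcomes| = 4

A.R0=0 B.R0=0
A.R0=0 B.R0=2
A.R0=2 B.R0=0
A.R0=2 B.R0=2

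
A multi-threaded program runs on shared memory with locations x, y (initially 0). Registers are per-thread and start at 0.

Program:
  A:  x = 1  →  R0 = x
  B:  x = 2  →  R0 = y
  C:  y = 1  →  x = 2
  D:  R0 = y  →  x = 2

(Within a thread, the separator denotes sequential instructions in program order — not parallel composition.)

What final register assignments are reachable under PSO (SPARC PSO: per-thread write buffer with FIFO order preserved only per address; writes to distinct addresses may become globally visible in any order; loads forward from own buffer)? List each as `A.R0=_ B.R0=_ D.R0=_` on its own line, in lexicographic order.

A.R0=1 B.R0=0 D.R0=0
A.R0=1 B.R0=0 D.R0=1
A.R0=1 B.R0=1 D.R0=0
A.R0=1 B.R0=1 D.R0=1
A.R0=2 B.R0=0 D.R0=0
A.R0=2 B.R0=0 D.R0=1
A.R0=2 B.R0=1 D.R0=0
A.R0=2 B.R0=1 D.R0=1

outcome vector order: (A.R0,B.R0,D.R0)
|PSO outcomes| = 8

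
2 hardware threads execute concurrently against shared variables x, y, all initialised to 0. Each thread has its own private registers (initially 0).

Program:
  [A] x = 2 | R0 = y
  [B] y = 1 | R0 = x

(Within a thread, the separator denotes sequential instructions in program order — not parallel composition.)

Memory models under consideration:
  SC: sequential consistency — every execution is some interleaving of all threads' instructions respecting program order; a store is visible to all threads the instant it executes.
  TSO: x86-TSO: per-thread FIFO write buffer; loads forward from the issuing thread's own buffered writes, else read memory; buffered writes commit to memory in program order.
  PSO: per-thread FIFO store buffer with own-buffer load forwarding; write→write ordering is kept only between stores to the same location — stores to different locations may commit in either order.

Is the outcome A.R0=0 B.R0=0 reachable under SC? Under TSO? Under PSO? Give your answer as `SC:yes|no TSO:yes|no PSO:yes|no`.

outcome vector order: (A.R0,B.R0)
[SC] allowed = {<0 2>, <1 0>, <1 2>}
[TSO] allowed = {<0 0>, <0 2>, <1 0>, <1 2>}
[PSO] allowed = {<0 0>, <0 2>, <1 0>, <1 2>}
target <0 0> ∈ {TSO,PSO}

SC:no TSO:yes PSO:yes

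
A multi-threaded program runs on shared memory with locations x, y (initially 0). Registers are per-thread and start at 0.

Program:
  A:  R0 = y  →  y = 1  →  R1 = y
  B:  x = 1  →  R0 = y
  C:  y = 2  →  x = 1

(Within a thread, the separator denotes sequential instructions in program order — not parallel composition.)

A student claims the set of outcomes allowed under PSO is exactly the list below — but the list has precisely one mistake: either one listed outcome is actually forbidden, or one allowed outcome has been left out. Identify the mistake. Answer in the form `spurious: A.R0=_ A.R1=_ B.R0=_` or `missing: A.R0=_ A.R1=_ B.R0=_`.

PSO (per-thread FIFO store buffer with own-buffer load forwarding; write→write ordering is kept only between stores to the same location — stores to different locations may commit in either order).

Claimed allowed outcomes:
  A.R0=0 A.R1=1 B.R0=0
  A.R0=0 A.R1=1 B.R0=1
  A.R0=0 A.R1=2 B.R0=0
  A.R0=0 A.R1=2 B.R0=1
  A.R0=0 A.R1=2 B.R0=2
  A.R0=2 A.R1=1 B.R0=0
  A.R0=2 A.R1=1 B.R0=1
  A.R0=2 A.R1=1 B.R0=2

missing: A.R0=0 A.R1=1 B.R0=2

outcome vector order: (A.R0,A.R1,B.R0)
PSO: 9 outcomes — {<0 1 0> <0 1 1> <0 1 2> <0 2 0> <0 2 1> <0 2 2> <2 1 0> <2 1 1> <2 1 2>}
PSO∖claimed = {<0 1 2>}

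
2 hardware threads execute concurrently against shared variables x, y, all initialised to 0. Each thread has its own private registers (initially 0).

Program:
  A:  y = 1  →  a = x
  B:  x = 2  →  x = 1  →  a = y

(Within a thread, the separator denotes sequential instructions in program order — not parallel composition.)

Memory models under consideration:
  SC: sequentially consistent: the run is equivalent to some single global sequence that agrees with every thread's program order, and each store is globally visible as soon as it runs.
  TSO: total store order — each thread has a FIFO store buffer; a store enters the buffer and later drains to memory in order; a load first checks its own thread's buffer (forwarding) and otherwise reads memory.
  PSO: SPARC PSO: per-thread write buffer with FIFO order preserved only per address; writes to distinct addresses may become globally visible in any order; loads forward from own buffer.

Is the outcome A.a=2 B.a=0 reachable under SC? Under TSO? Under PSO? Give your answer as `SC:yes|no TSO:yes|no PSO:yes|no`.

SC:no TSO:yes PSO:yes

outcome vector order: (A.a,B.a)
[SC] allowed = {0/1, 1/0, 1/1, 2/1}
[TSO] allowed = {0/0, 0/1, 1/0, 1/1, 2/0, 2/1}
[PSO] allowed = {0/0, 0/1, 1/0, 1/1, 2/0, 2/1}
target 2/0 ∈ {TSO,PSO}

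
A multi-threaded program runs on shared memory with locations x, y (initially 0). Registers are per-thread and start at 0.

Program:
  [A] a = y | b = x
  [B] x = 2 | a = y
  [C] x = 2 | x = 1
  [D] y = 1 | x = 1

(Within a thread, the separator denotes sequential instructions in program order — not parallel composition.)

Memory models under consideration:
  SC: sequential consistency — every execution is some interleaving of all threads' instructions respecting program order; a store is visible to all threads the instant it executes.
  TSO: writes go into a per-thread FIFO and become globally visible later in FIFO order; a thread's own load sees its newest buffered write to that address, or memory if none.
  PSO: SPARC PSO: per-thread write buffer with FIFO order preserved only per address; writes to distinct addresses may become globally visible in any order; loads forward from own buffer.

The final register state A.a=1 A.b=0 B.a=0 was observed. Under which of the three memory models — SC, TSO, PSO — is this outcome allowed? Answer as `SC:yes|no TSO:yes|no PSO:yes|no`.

SC:no TSO:yes PSO:yes

outcome vector order: (A.a,A.b,B.a)
SC: 11 outcomes — {000 001 010 011 020 021 101 110 111 120 121}
TSO: 12 outcomes — {000 001 010 011 020 021 100 101 110 111 120 121}
PSO: 12 outcomes — {000 001 010 011 020 021 100 101 110 111 120 121}
target 100 ∈ {TSO,PSO}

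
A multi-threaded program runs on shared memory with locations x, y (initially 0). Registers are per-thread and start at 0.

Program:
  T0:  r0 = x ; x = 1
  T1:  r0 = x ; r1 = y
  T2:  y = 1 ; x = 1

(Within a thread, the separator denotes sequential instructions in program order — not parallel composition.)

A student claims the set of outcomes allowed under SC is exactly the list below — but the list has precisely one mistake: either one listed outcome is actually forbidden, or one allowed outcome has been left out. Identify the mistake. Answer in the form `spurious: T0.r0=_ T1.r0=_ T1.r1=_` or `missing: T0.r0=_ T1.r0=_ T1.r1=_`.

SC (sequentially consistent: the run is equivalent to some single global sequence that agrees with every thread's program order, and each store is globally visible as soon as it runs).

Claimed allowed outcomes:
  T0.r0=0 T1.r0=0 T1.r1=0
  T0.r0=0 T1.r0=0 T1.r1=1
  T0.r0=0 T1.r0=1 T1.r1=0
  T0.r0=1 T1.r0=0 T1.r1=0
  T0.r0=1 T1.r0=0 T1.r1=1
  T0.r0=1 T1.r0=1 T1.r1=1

outcome vector order: (T0.r0,T1.r0,T1.r1)
under SC → 000; 001; 010; 011; 100; 101; 111
SC∖claimed = {011}

missing: T0.r0=0 T1.r0=1 T1.r1=1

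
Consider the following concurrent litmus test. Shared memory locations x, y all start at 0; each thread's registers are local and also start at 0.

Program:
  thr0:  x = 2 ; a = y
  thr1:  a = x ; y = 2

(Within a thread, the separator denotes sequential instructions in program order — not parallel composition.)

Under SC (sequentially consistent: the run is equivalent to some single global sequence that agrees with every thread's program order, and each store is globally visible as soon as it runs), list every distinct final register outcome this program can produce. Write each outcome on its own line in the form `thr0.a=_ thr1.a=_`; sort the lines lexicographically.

outcome vector order: (thr0.a,thr1.a)
|SC outcomes| = 4

thr0.a=0 thr1.a=0
thr0.a=0 thr1.a=2
thr0.a=2 thr1.a=0
thr0.a=2 thr1.a=2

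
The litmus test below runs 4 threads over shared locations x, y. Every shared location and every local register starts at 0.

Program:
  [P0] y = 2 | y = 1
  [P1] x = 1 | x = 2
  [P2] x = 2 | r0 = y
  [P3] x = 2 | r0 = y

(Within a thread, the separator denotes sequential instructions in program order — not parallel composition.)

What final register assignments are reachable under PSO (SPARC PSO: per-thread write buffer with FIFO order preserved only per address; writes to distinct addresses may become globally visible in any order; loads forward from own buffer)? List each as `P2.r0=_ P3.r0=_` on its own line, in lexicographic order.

outcome vector order: (P2.r0,P3.r0)
|PSO outcomes| = 9

P2.r0=0 P3.r0=0
P2.r0=0 P3.r0=1
P2.r0=0 P3.r0=2
P2.r0=1 P3.r0=0
P2.r0=1 P3.r0=1
P2.r0=1 P3.r0=2
P2.r0=2 P3.r0=0
P2.r0=2 P3.r0=1
P2.r0=2 P3.r0=2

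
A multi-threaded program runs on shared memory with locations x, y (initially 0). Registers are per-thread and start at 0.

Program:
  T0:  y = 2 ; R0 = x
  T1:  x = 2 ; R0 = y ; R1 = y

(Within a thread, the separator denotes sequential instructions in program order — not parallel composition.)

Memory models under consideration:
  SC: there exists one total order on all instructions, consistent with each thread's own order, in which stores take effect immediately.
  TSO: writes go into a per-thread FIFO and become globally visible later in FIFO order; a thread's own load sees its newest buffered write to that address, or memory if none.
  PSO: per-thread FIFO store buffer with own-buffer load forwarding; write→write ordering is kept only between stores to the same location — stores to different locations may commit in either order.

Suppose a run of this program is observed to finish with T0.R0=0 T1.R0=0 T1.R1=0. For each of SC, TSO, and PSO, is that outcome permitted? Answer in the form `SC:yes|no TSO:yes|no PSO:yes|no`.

SC:no TSO:yes PSO:yes

outcome vector order: (T0.R0,T1.R0,T1.R1)
under SC → 022 200 202 222
under TSO → 000 002 022 200 202 222
under PSO → 000 002 022 200 202 222
target 000 ∈ {TSO,PSO}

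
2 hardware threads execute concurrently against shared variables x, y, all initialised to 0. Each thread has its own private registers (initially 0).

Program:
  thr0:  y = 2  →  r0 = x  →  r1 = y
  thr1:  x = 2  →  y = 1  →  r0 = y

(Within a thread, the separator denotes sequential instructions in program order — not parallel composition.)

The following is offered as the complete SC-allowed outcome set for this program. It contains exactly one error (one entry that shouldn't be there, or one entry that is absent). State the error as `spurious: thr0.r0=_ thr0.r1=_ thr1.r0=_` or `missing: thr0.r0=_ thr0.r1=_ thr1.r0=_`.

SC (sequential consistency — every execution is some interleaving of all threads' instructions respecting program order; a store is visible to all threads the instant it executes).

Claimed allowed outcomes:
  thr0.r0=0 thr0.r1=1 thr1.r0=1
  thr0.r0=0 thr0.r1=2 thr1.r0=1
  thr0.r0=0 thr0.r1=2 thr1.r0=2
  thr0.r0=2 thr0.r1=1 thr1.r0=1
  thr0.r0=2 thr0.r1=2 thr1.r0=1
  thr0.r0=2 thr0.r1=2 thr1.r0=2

outcome vector order: (thr0.r0,thr0.r1,thr1.r0)
under SC → <0 1 1>, <0 2 1>, <2 1 1>, <2 2 1>, <2 2 2>
claimed∖SC = {<0 2 2>}

spurious: thr0.r0=0 thr0.r1=2 thr1.r0=2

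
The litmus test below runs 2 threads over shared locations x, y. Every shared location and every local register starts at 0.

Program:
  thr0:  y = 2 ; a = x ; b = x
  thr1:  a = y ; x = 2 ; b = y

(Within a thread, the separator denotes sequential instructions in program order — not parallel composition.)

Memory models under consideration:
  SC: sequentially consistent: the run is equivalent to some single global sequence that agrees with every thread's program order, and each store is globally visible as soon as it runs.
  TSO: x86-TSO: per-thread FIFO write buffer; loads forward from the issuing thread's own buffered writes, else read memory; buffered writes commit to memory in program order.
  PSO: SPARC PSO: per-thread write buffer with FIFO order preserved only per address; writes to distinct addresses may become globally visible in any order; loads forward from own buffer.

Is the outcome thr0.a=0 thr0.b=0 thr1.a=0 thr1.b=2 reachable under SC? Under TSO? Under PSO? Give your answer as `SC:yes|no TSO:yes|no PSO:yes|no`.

SC:yes TSO:yes PSO:yes

outcome vector order: (thr0.a,thr0.b,thr1.a,thr1.b)
under SC → 0002 0022 0202 0222 2200 2202 2222
under TSO → 0000 0002 0022 0200 0202 0222 2200 2202 2222
under PSO → 0000 0002 0022 0200 0202 0222 2200 2202 2222
target 0002 ∈ {SC,TSO,PSO}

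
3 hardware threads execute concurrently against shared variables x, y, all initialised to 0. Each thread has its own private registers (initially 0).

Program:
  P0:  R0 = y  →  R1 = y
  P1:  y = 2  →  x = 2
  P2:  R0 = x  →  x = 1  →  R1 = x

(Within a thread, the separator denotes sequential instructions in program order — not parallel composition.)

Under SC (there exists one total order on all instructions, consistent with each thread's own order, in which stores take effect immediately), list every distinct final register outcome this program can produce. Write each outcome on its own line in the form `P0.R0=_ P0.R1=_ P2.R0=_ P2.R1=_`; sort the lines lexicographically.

P0.R0=0 P0.R1=0 P2.R0=0 P2.R1=1
P0.R0=0 P0.R1=0 P2.R0=0 P2.R1=2
P0.R0=0 P0.R1=0 P2.R0=2 P2.R1=1
P0.R0=0 P0.R1=2 P2.R0=0 P2.R1=1
P0.R0=0 P0.R1=2 P2.R0=0 P2.R1=2
P0.R0=0 P0.R1=2 P2.R0=2 P2.R1=1
P0.R0=2 P0.R1=2 P2.R0=0 P2.R1=1
P0.R0=2 P0.R1=2 P2.R0=0 P2.R1=2
P0.R0=2 P0.R1=2 P2.R0=2 P2.R1=1

outcome vector order: (P0.R0,P0.R1,P2.R0,P2.R1)
|SC outcomes| = 9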